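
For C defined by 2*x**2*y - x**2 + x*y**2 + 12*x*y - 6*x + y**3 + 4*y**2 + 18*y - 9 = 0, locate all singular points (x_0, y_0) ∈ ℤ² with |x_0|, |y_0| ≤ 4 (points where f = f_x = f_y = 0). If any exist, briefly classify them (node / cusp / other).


Singular points: {(-3, 0)}; classification: node.

Compute partial derivatives:
  f_x = 4*x*y - 2*x + y**2 + 12*y - 6.
  f_y = 2*x**2 + 2*x*y + 12*x + 3*y**2 + 8*y + 18.
Scan x_0 ∈ {−4, ..., 4}. For each x_0, f_y(x_0, y) is a polynomial in y; find its integer roots y ∈ {−4, ..., 4}, then test f_x and f at those candidates.
  x = -4: f_y(-4, y) = 3*y**2 + 2; no integer root y with |y| ≤ 4.
  x = -3: f_y(-3, y) = 3*y**2 + 2*y; vanishes at y ∈ {0}. (-3, 0): f_x = 0, f = 0 — SINGULAR.
  x = -2: f_y(-2, y) = 3*y**2 + 4*y + 2; no integer root y with |y| ≤ 4.
  x = -1: f_y(-1, y) = 3*y**2 + 6*y + 8; no integer root y with |y| ≤ 4.
  x = 0: f_y(0, y) = 3*y**2 + 8*y + 18; no integer root y with |y| ≤ 4.
  x = 1: f_y(1, y) = 3*y**2 + 10*y + 32; no integer root y with |y| ≤ 4.
  x = 2: f_y(2, y) = 3*y**2 + 12*y + 50; no integer root y with |y| ≤ 4.
  x = 3: f_y(3, y) = 3*y**2 + 14*y + 72; no integer root y with |y| ≤ 4.
  x = 4: f_y(4, y) = 3*y**2 + 16*y + 98; no integer root y with |y| ≤ 4.
Only singular point on the grid: (-3, 0).
Classify: substitute x = -3 + u, y = 0 + v and expand: f = 2*u**2*v - u**2 + u*v**2 + v**3 + v**2.
No constant or linear terms (consistent with a singular point). Quadratic part: -u**2 + v**2. Cubic part: 2*u**2*v + u*v**2 + v**3.
The quadratic part v**2 - u**2 = (v − u)(v + u) splits into two distinct linear factors, so there are two distinct tangent lines y − 0 = ±(x − -3) — this is a node (ordinary double point).
Classification: node.


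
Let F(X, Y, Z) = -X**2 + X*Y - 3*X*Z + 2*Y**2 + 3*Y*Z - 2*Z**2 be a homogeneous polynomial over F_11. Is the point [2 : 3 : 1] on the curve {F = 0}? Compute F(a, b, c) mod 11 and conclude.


F(2,3,1) ≡ 10 (mod 11); P is NOT on the curve.

Evaluate F(2, 3, 1) term-by-term (mod 11).
  -X**2 ↦ -1·4·1·1 = -4
  X*Y ↦ 1·2·3·1 = 6
  -3*X*Z ↦ -3·2·1·1 = -6
  2*Y**2 ↦ 2·1·9·1 = 18
  3*Y*Z ↦ 3·1·3·1 = 9
  -2*Z**2 ↦ -2·1·1·1 = -2
Sum: F(2, 3, 1) = (-4) + (6) + (-6) + (18) + (9) + (-2) = 21.
Reducing mod 11: 21 ≡ 10 (mod 11).
Since F(a, b, c) ≡ 10 ≠ 0 (mod 11), P does NOT lie on the curve.


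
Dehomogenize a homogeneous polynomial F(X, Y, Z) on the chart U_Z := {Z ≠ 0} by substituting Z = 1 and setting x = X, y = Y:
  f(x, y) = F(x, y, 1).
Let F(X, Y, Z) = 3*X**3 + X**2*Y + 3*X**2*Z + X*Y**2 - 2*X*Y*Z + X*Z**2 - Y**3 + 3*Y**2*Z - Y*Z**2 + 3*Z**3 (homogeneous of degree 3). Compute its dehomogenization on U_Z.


f(x, y) = 3*x**3 + x**2*y + 3*x**2 + x*y**2 - 2*x*y + x - y**3 + 3*y**2 - y + 3

On U_Z we set Z = 1. Each monomial c·X^i·Y^j·Z^k in F becomes c·x^i·y^j·1^k = c·x^i·y^j.
Substituting Z = 1: F(X, Y, 1) = 3*x**3 + x**2*y + 3*x**2 + x*y**2 - 2*x*y + x - y**3 + 3*y**2 - y + 3.
Note: deg(f) ≤ deg(F) = 3; strict inequality happens when F is divisible by Z (lost terms).


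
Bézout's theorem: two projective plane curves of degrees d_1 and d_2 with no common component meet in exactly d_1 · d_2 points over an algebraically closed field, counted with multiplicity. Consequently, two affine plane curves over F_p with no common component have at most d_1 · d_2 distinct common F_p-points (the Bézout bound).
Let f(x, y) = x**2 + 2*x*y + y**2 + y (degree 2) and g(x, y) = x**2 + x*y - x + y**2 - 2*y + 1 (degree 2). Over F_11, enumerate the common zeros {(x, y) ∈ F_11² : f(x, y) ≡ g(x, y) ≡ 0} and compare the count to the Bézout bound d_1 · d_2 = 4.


Common zeros: ∅; count = 0; Bézout bound = 4.

deg(f) = 2, deg(g) = 2, so Bézout bound = 4.
Scan x ∈ F_11. For each x, list the y ∈ F_11 with f(x, y) ≡ 0 and those with g(x, y) ≡ 0 (mod 11); the common zeros in that column are the intersection.
  x = 0: f ≡ 0 at y ∈ {0, 10}; g ≡ 0 at y ∈ {1}; common: ∅.
  x = 1: f ≡ 0 at y ∈ {2, 6}; g ≡ 0 at y ∈ ∅; common: ∅.
  x = 2: f ≡ 0 at y ∈ {7, 10}; g ≡ 0 at y ∈ ∅; common: ∅.
  x = 3: f ≡ 0 at y ∈ ∅; g ≡ 0 at y ∈ ∅; common: ∅.
  x = 4: f ≡ 0 at y ∈ ∅; g ≡ 0 at y ∈ ∅; common: ∅.
  x = 5: f ≡ 0 at y ∈ ∅; g ≡ 0 at y ∈ ∅; common: ∅.
  x = 6: f ≡ 0 at y ∈ {2, 7}; g ≡ 0 at y ∈ ∅; common: ∅.
  x = 7: f ≡ 0 at y ∈ ∅; g ≡ 0 at y ∈ ∅; common: ∅.
  x = 8: f ≡ 0 at y ∈ {8}; g ≡ 0 at y ∈ ∅; common: ∅.
  x = 9: f ≡ 0 at y ∈ {6, 8}; g ≡ 0 at y ∈ ∅; common: ∅.
  x = 10: f ≡ 0 at y ∈ ∅; g ≡ 0 at y ∈ ∅; common: ∅.
Collecting: common zeros = ∅, so the count is 0.
Comparison with the Bézout bound: 0 ≤ 4 = deg(f)·deg(g), as expected for curves with no common component (the affine F_11-count falls short of the bound because intersections may lie at infinity, over extension fields, or carry multiplicity).


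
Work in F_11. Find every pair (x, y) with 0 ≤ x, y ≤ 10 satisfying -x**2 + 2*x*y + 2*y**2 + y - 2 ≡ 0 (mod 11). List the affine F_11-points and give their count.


Affine F_11-points: {(1, 2), (3, 0), (3, 2), (4, 5), (4, 7), (6, 5), (8, 0), (8, 8), (10, 7), (10, 10)}; count = 10.

For each of the 121 pairs (x, y) ∈ F_11², evaluate f(x, y) mod 11. Record the zeros.
  x = 0: [0↦9, 1↦1, 2↦8, 3↦8, 4↦1, 5↦9, 6↦10, 7↦4, 8↦2, 9↦4, 10↦10]  zeros at y ∈ ∅
  x = 1: [0↦8, 1↦2, 2↦0, 3↦2, 4↦8, 5↦7, 6↦10, 7↦6, 8↦6, 9↦10, 10↦7]  zeros at y ∈ {2}
  x = 2: [0↦5, 1↦1, 2↦1, 3↦5, 4↦2, 5↦3, 6↦8, 7↦6, 8↦8, 9↦3, 10↦2]  zeros at y ∈ ∅
  x = 3: [0↦0, 1↦9, 2↦0, 3↦6, 4↦5, 5↦8, 6↦4, 7↦4, 8↦8, 9↦5, 10↦6]  zeros at y ∈ {0, 2}
  x = 4: [0↦4, 1↦4, 2↦8, 3↦5, 4↦6, 5↦0, 6↦9, 7↦0, 8↦6, 9↦5, 10↦8]  zeros at y ∈ {5, 7}
  x = 5: [0↦6, 1↦8, 2↦3, 3↦2, 4↦5, 5↦1, 6↦1, 7↦5, 8↦2, 9↦3, 10↦8]  zeros at y ∈ ∅
  x = 6: [0↦6, 1↦10, 2↦7, 3↦8, 4↦2, 5↦0, 6↦2, 7↦8, 8↦7, 9↦10, 10↦6]  zeros at y ∈ {5}
  x = 7: [0↦4, 1↦10, 2↦9, 3↦1, 4↦8, 5↦8, 6↦1, 7↦9, 8↦10, 9↦4, 10↦2]  zeros at y ∈ ∅
  x = 8: [0↦0, 1↦8, 2↦9, 3↦3, 4↦1, 5↦3, 6↦9, 7↦8, 8↦0, 9↦7, 10↦7]  zeros at y ∈ {0, 8}
  x = 9: [0↦5, 1↦4, 2↦7, 3↦3, 4↦3, 5↦7, 6↦4, 7↦5, 8↦10, 9↦8, 10↦10]  zeros at y ∈ ∅
  x = 10: [0↦8, 1↦9, 2↦3, 3↦1, 4↦3, 5↦9, 6↦8, 7↦0, 8↦7, 9↦7, 10↦0]  zeros at y ∈ {7, 10}
Collecting zeros: affine points = {(1, 2), (3, 0), (3, 2), (4, 5), (4, 7), (6, 5), (8, 0), (8, 8), (10, 7), (10, 10)}.
Total count |C(F_11)_aff| = 10.


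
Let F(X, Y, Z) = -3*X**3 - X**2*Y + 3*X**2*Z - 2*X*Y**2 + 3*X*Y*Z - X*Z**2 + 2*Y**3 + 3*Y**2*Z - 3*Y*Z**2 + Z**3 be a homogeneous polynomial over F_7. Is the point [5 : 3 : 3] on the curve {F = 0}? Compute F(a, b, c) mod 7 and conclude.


F(5,3,3) ≡ 3 (mod 7); P is NOT on the curve.

Evaluate F(5, 3, 3) term-by-term (mod 7).
  -3*X**3 ↦ -3·125·1·1 = -375
  -X**2*Y ↦ -1·25·3·1 = -75
  3*X**2*Z ↦ 3·25·1·3 = 225
  -2*X*Y**2 ↦ -2·5·9·1 = -90
  3*X*Y*Z ↦ 3·5·3·3 = 135
  -X*Z**2 ↦ -1·5·1·9 = -45
  2*Y**3 ↦ 2·1·27·1 = 54
  3*Y**2*Z ↦ 3·1·9·3 = 81
  -3*Y*Z**2 ↦ -3·1·3·9 = -81
  Z**3 ↦ 1·1·1·27 = 27
Sum: F(5, 3, 3) = (-375) + (-75) + (225) + (-90) + (135) + (-45) + (54) + (81) + (-81) + (27) = -144.
Reducing mod 7: -144 ≡ 3 (mod 7).
Since F(a, b, c) ≡ 3 ≠ 0 (mod 7), P does NOT lie on the curve.


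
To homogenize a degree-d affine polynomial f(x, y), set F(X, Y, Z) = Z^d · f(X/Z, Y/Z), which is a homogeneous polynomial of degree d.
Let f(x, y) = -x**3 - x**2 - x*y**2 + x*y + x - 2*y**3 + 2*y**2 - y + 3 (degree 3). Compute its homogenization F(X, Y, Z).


F(X, Y, Z) = -X**3 - X**2*Z - X*Y**2 + X*Y*Z + X*Z**2 - 2*Y**3 + 2*Y**2*Z - Y*Z**2 + 3*Z**3

deg(f) = 3.
Substitute x = X/Z, y = Y/Z into f, then multiply by Z^3.
  monomial -1·x^3·y^0 ↦ -1·X^3·Y^0·Z^0.
  monomial -1·x^2·y^0 ↦ -1·X^2·Y^0·Z^1.
  monomial -1·x^1·y^2 ↦ -1·X^1·Y^2·Z^0.
  monomial 1·x^1·y^1 ↦ 1·X^1·Y^1·Z^1.
  monomial 1·x^1·y^0 ↦ 1·X^1·Y^0·Z^2.
  monomial -2·x^0·y^3 ↦ -2·X^0·Y^3·Z^0.
  monomial 2·x^0·y^2 ↦ 2·X^0·Y^2·Z^1.
  monomial -1·x^0·y^1 ↦ -1·X^0·Y^1·Z^2.
  monomial 3·x^0·y^0 ↦ 3·X^0·Y^0·Z^3.
Collecting: F(X, Y, Z) = -X**3 - X**2*Z - X*Y**2 + X*Y*Z + X*Z**2 - 2*Y**3 + 2*Y**2*Z - Y*Z**2 + 3*Z**3.


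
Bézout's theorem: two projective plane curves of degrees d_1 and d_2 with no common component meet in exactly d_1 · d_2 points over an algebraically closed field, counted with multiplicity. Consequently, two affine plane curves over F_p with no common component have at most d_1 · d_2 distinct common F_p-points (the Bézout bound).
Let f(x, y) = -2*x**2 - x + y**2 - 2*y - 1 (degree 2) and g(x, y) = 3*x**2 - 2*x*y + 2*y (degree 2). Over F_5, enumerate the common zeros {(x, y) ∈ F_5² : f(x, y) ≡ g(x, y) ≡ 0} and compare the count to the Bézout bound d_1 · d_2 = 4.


Common zeros: ∅; count = 0; Bézout bound = 4.

deg(f) = 2, deg(g) = 2, so Bézout bound = 4.
Scan x ∈ F_5. For each x, list the y ∈ F_5 with f(x, y) ≡ 0 and those with g(x, y) ≡ 0 (mod 5); the common zeros in that column are the intersection.
  x = 0: f ≡ 0 at y ∈ ∅; g ≡ 0 at y ∈ {0}; common: ∅.
  x = 1: f ≡ 0 at y ∈ {1}; g ≡ 0 at y ∈ ∅; common: ∅.
  x = 2: f ≡ 0 at y ∈ ∅; g ≡ 0 at y ∈ {1}; common: ∅.
  x = 3: f ≡ 0 at y ∈ ∅; g ≡ 0 at y ∈ {3}; common: ∅.
  x = 4: f ≡ 0 at y ∈ ∅; g ≡ 0 at y ∈ {3}; common: ∅.
Collecting: common zeros = ∅, so the count is 0.
Comparison with the Bézout bound: 0 ≤ 4 = deg(f)·deg(g), as expected for curves with no common component (the affine F_5-count falls short of the bound because intersections may lie at infinity, over extension fields, or carry multiplicity).


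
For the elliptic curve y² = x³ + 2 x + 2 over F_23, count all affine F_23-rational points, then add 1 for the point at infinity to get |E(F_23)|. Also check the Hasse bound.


Affine points = {(0, 5), (0, 18), (3, 9), (3, 14), (6, 0), (8, 1), (8, 22), (9, 6), (9, 17), (12, 11), (12, 12), (15, 7), (15, 16), (16, 6), (16, 17), (17, 2), (17, 21), (21, 6), (21, 17)}; affine count = 19; |E(F_23)| = 20.

Discriminant check: Δ ∝ 4a³ + 27b² = 4·2³ + 27·2² = 4·8 + 27·4 ≡ 2 (mod 23). Nonzero ⇒ E is nonsingular.
For each x ∈ F_23, compute rhs = x³ + 2·x + 2 mod 23, then count y ∈ F_23 with y² ≡ rhs.
  x = 0: rhs = 2, matching y values: 5, 18 (2 points).
  x = 1: rhs = 5, matching y values: none (0 points).
  x = 2: rhs = 14, matching y values: none (0 points).
  x = 3: rhs = 12, matching y values: 9, 14 (2 points).
  x = 4: rhs = 5, matching y values: none (0 points).
  x = 5: rhs = 22, matching y values: none (0 points).
  x = 6: rhs = 0, matching y values: 0 (1 points).
  x = 7: rhs = 14, matching y values: none (0 points).
  x = 8: rhs = 1, matching y values: 1, 22 (2 points).
  x = 9: rhs = 13, matching y values: 6, 17 (2 points).
  x = 10: rhs = 10, matching y values: none (0 points).
  x = 11: rhs = 21, matching y values: none (0 points).
  x = 12: rhs = 6, matching y values: 11, 12 (2 points).
  x = 13: rhs = 17, matching y values: none (0 points).
  x = 14: rhs = 14, matching y values: none (0 points).
  x = 15: rhs = 3, matching y values: 7, 16 (2 points).
  x = 16: rhs = 13, matching y values: 6, 17 (2 points).
  x = 17: rhs = 4, matching y values: 2, 21 (2 points).
  x = 18: rhs = 5, matching y values: none (0 points).
  x = 19: rhs = 22, matching y values: none (0 points).
  x = 20: rhs = 15, matching y values: none (0 points).
  x = 21: rhs = 13, matching y values: 6, 17 (2 points).
  x = 22: rhs = 22, matching y values: none (0 points).
Total affine count: 19.
Full point count |E(F_23)| = 19 + 1 = 20.
Hasse bound: |20 − (23+1)| = |-4| = 4 ≤ 2√23 ≈ 9.5917 ✓.


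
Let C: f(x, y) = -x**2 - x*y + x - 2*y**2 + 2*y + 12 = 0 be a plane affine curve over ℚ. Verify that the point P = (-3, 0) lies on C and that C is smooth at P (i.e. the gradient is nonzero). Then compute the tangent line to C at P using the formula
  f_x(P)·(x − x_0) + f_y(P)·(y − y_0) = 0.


Tangent line at P: 7*x + 5*y + 21 = 0.

Step 1: f(-3, 0) = 0, so P lies on C.
Step 2: partial derivatives
  f_x(x, y) = -2*x - y + 1, f_y(x, y) = -x - 4*y + 2.
  f_x(P) = 7, f_y(P) = 5 (gradient nonzero, so P is smooth).
Step 3: tangent line at P: 7·(x − -3) + 5·(y − 0) = 0.
Expanding: 7*x + 5*y + 21 = 0.


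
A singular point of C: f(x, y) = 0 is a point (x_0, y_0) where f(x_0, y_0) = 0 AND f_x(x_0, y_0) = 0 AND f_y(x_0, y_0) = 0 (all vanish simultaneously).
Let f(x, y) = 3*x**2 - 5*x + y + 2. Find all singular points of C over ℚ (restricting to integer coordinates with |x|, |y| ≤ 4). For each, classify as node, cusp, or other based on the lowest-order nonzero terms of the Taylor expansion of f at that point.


No singular points in the scanned grid; C is smooth there.

Compute partial derivatives:
  f_x = 6*x - 5.
  f_y = 1.
f_y = 1 is a nonzero constant, so f_y never vanishes: no point (x, y) can satisfy f = f_x = f_y = 0. In particular no (x, y) ∈ {−4, ..., 4}² is singular; the curve is smooth.


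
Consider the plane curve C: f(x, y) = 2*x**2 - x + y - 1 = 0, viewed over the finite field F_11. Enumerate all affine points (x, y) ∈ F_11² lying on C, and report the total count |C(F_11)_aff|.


Affine F_11-points: {(0, 1), (1, 0), (2, 6), (3, 8), (4, 6), (5, 0), (6, 1), (7, 9), (8, 2), (9, 2), (10, 9)}; count = 11.

For each of the 121 pairs (x, y) ∈ F_11², evaluate f(x, y) mod 11. Record the zeros.
  x = 0: [0↦10, 1↦0, 2↦1, 3↦2, 4↦3, 5↦4, 6↦5, 7↦6, 8↦7, 9↦8, 10↦9]  zeros at y ∈ {1}
  x = 1: [0↦0, 1↦1, 2↦2, 3↦3, 4↦4, 5↦5, 6↦6, 7↦7, 8↦8, 9↦9, 10↦10]  zeros at y ∈ {0}
  x = 2: [0↦5, 1↦6, 2↦7, 3↦8, 4↦9, 5↦10, 6↦0, 7↦1, 8↦2, 9↦3, 10↦4]  zeros at y ∈ {6}
  x = 3: [0↦3, 1↦4, 2↦5, 3↦6, 4↦7, 5↦8, 6↦9, 7↦10, 8↦0, 9↦1, 10↦2]  zeros at y ∈ {8}
  x = 4: [0↦5, 1↦6, 2↦7, 3↦8, 4↦9, 5↦10, 6↦0, 7↦1, 8↦2, 9↦3, 10↦4]  zeros at y ∈ {6}
  x = 5: [0↦0, 1↦1, 2↦2, 3↦3, 4↦4, 5↦5, 6↦6, 7↦7, 8↦8, 9↦9, 10↦10]  zeros at y ∈ {0}
  x = 6: [0↦10, 1↦0, 2↦1, 3↦2, 4↦3, 5↦4, 6↦5, 7↦6, 8↦7, 9↦8, 10↦9]  zeros at y ∈ {1}
  x = 7: [0↦2, 1↦3, 2↦4, 3↦5, 4↦6, 5↦7, 6↦8, 7↦9, 8↦10, 9↦0, 10↦1]  zeros at y ∈ {9}
  x = 8: [0↦9, 1↦10, 2↦0, 3↦1, 4↦2, 5↦3, 6↦4, 7↦5, 8↦6, 9↦7, 10↦8]  zeros at y ∈ {2}
  x = 9: [0↦9, 1↦10, 2↦0, 3↦1, 4↦2, 5↦3, 6↦4, 7↦5, 8↦6, 9↦7, 10↦8]  zeros at y ∈ {2}
  x = 10: [0↦2, 1↦3, 2↦4, 3↦5, 4↦6, 5↦7, 6↦8, 7↦9, 8↦10, 9↦0, 10↦1]  zeros at y ∈ {9}
Collecting zeros: affine points = {(0, 1), (1, 0), (2, 6), (3, 8), (4, 6), (5, 0), (6, 1), (7, 9), (8, 2), (9, 2), (10, 9)}.
Total count |C(F_11)_aff| = 11.


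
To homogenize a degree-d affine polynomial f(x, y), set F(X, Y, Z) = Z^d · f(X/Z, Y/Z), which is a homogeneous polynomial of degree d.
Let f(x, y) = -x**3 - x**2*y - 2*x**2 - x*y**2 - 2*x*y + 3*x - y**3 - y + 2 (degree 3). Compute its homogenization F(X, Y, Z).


F(X, Y, Z) = -X**3 - X**2*Y - 2*X**2*Z - X*Y**2 - 2*X*Y*Z + 3*X*Z**2 - Y**3 - Y*Z**2 + 2*Z**3

deg(f) = 3.
Substitute x = X/Z, y = Y/Z into f, then multiply by Z^3.
  monomial -1·x^3·y^0 ↦ -1·X^3·Y^0·Z^0.
  monomial -1·x^2·y^1 ↦ -1·X^2·Y^1·Z^0.
  monomial -2·x^2·y^0 ↦ -2·X^2·Y^0·Z^1.
  monomial -1·x^1·y^2 ↦ -1·X^1·Y^2·Z^0.
  monomial -2·x^1·y^1 ↦ -2·X^1·Y^1·Z^1.
  monomial 3·x^1·y^0 ↦ 3·X^1·Y^0·Z^2.
  monomial -1·x^0·y^3 ↦ -1·X^0·Y^3·Z^0.
  monomial -1·x^0·y^1 ↦ -1·X^0·Y^1·Z^2.
  monomial 2·x^0·y^0 ↦ 2·X^0·Y^0·Z^3.
Collecting: F(X, Y, Z) = -X**3 - X**2*Y - 2*X**2*Z - X*Y**2 - 2*X*Y*Z + 3*X*Z**2 - Y**3 - Y*Z**2 + 2*Z**3.


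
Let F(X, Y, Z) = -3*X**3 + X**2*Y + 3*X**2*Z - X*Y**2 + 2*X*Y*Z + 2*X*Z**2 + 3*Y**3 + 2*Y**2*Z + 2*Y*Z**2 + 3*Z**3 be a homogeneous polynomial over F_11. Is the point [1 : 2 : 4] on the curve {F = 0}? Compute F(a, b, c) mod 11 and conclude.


F(1,2,4) ≡ 4 (mod 11); P is NOT on the curve.

Evaluate F(1, 2, 4) term-by-term (mod 11).
  -3*X**3 ↦ -3·1·1·1 = -3
  X**2*Y ↦ 1·1·2·1 = 2
  3*X**2*Z ↦ 3·1·1·4 = 12
  -X*Y**2 ↦ -1·1·4·1 = -4
  2*X*Y*Z ↦ 2·1·2·4 = 16
  2*X*Z**2 ↦ 2·1·1·16 = 32
  3*Y**3 ↦ 3·1·8·1 = 24
  2*Y**2*Z ↦ 2·1·4·4 = 32
  2*Y*Z**2 ↦ 2·1·2·16 = 64
  3*Z**3 ↦ 3·1·1·64 = 192
Sum: F(1, 2, 4) = (-3) + (2) + (12) + (-4) + (16) + (32) + (24) + (32) + (64) + (192) = 367.
Reducing mod 11: 367 ≡ 4 (mod 11).
Since F(a, b, c) ≡ 4 ≠ 0 (mod 11), P does NOT lie on the curve.


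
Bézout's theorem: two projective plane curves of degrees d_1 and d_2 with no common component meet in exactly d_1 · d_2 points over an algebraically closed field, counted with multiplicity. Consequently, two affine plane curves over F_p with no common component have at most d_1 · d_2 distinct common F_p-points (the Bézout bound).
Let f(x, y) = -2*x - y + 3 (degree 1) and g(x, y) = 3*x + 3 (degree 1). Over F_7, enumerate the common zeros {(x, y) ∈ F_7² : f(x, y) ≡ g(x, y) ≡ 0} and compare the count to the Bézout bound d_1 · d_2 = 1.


Common zeros: {(6, 5)}; count = 1; Bézout bound = 1.

deg(f) = 1, deg(g) = 1, so Bézout bound = 1.
Scan x ∈ F_7. For each x, list the y ∈ F_7 with f(x, y) ≡ 0 and those with g(x, y) ≡ 0 (mod 7); the common zeros in that column are the intersection.
  x = 0: f ≡ 0 at y ∈ {3}; g ≡ 0 at y ∈ ∅; common: ∅.
  x = 1: f ≡ 0 at y ∈ {1}; g ≡ 0 at y ∈ ∅; common: ∅.
  x = 2: f ≡ 0 at y ∈ {6}; g ≡ 0 at y ∈ ∅; common: ∅.
  x = 3: f ≡ 0 at y ∈ {4}; g ≡ 0 at y ∈ ∅; common: ∅.
  x = 4: f ≡ 0 at y ∈ {2}; g ≡ 0 at y ∈ ∅; common: ∅.
  x = 5: f ≡ 0 at y ∈ {0}; g ≡ 0 at y ∈ ∅; common: ∅.
  x = 6: f ≡ 0 at y ∈ {5}; g ≡ 0 at y ∈ {0, 1, 2, 3, 4, 5, 6}; common: {5}.
Collecting: common zeros = {(6, 5)}, so the count is 1.
Comparison with the Bézout bound: 1 ≤ 1 = deg(f)·deg(g), as expected for curves with no common component (the bound is attained).


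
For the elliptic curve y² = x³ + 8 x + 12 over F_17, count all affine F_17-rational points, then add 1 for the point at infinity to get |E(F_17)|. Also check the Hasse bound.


Affine points = {(1, 2), (1, 15), (2, 6), (2, 11), (6, 2), (6, 15), (10, 2), (10, 15), (12, 0), (13, 1), (13, 16)}; affine count = 11; |E(F_17)| = 12.

Discriminant check: Δ ∝ 4a³ + 27b² = 4·8³ + 27·12² = 4·512 + 27·144 ≡ 3 (mod 17). Nonzero ⇒ E is nonsingular.
For each x ∈ F_17, compute rhs = x³ + 8·x + 12 mod 17, then count y ∈ F_17 with y² ≡ rhs.
  x = 0: rhs = 12, matching y values: none (0 points).
  x = 1: rhs = 4, matching y values: 2, 15 (2 points).
  x = 2: rhs = 2, matching y values: 6, 11 (2 points).
  x = 3: rhs = 12, matching y values: none (0 points).
  x = 4: rhs = 6, matching y values: none (0 points).
  x = 5: rhs = 7, matching y values: none (0 points).
  x = 6: rhs = 4, matching y values: 2, 15 (2 points).
  x = 7: rhs = 3, matching y values: none (0 points).
  x = 8: rhs = 10, matching y values: none (0 points).
  x = 9: rhs = 14, matching y values: none (0 points).
  x = 10: rhs = 4, matching y values: 2, 15 (2 points).
  x = 11: rhs = 3, matching y values: none (0 points).
  x = 12: rhs = 0, matching y values: 0 (1 points).
  x = 13: rhs = 1, matching y values: 1, 16 (2 points).
  x = 14: rhs = 12, matching y values: none (0 points).
  x = 15: rhs = 5, matching y values: none (0 points).
  x = 16: rhs = 3, matching y values: none (0 points).
Total affine count: 11.
Full point count |E(F_17)| = 11 + 1 = 12.
Hasse bound: |12 − (17+1)| = |-6| = 6 ≤ 2√17 ≈ 8.2462 ✓.


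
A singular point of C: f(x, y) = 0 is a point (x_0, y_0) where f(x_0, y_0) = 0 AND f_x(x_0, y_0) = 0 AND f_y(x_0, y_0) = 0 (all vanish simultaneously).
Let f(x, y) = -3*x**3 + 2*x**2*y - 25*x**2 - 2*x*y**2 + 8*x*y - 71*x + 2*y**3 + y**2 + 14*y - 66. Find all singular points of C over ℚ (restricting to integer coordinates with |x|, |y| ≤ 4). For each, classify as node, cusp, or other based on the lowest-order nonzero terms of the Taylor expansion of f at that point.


Singular points: {(-3, -1)}; classification: cusp.

Compute partial derivatives:
  f_x = -9*x**2 + 4*x*y - 50*x - 2*y**2 + 8*y - 71.
  f_y = 2*x**2 - 4*x*y + 8*x + 6*y**2 + 2*y + 14.
Scan x_0 ∈ {−4, ..., 4}. For each x_0, f_y(x_0, y) is a polynomial in y; find its integer roots y ∈ {−4, ..., 4}, then test f_x and f at those candidates.
  x = -4: f_y(-4, y) = 6*y**2 + 18*y + 14; no integer root y with |y| ≤ 4.
  x = -3: f_y(-3, y) = 6*y**2 + 14*y + 8; vanishes at y ∈ {-1}. (-3, -1): f_x = 0, f = 0 — SINGULAR.
  x = -2: f_y(-2, y) = 6*y**2 + 10*y + 6; no integer root y with |y| ≤ 4.
  x = -1: f_y(-1, y) = 6*y**2 + 6*y + 8; no integer root y with |y| ≤ 4.
  x = 0: f_y(0, y) = 6*y**2 + 2*y + 14; no integer root y with |y| ≤ 4.
  x = 1: f_y(1, y) = 6*y**2 - 2*y + 24; no integer root y with |y| ≤ 4.
  x = 2: f_y(2, y) = 6*y**2 - 6*y + 38; no integer root y with |y| ≤ 4.
  x = 3: f_y(3, y) = 6*y**2 - 10*y + 56; no integer root y with |y| ≤ 4.
  x = 4: f_y(4, y) = 6*y**2 - 14*y + 78; no integer root y with |y| ≤ 4.
Only singular point on the grid: (-3, -1).
Classify: substitute x = -3 + u, y = -1 + v and expand: f = -3*u**3 + 2*u**2*v - 2*u*v**2 + 2*v**3 + v**2.
No constant or linear terms (consistent with a singular point). Quadratic part: v**2. Cubic part: -3*u**3 + 2*u**2*v - 2*u*v**2 + 2*v**3.
The quadratic part v**2 is a perfect square, so there is a single (double) tangent line v = 0, i.e. y = -1. Restricting the cubic part to that line (v = 0) leaves -3*u**3 ≠ 0, so f is not divisible by v and the branch is v² ≈ 3*u**3 to lowest order — this is a cusp.
Classification: cusp.


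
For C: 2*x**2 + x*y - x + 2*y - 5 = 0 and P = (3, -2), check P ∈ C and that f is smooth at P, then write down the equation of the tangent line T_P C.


Tangent line at P: 9*x + 5*y - 17 = 0.

Step 1: f(3, -2) = 0, so P lies on C.
Step 2: partial derivatives
  f_x(x, y) = 4*x + y - 1, f_y(x, y) = x + 2.
  f_x(P) = 9, f_y(P) = 5 (gradient nonzero, so P is smooth).
Step 3: tangent line at P: 9·(x − 3) + 5·(y − -2) = 0.
Expanding: 9*x + 5*y - 17 = 0.


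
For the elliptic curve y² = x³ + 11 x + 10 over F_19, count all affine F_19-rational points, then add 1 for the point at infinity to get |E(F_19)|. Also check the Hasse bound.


Affine points = {(4, 2), (4, 17), (5, 0), (6, 8), (6, 11), (14, 1), (14, 18), (15, 4), (15, 15), (16, 8), (16, 11), (18, 6), (18, 13)}; affine count = 13; |E(F_19)| = 14.

Discriminant check: Δ ∝ 4a³ + 27b² = 4·11³ + 27·10² = 4·1331 + 27·100 ≡ 6 (mod 19). Nonzero ⇒ E is nonsingular.
For each x ∈ F_19, compute rhs = x³ + 11·x + 10 mod 19, then count y ∈ F_19 with y² ≡ rhs.
  x = 0: rhs = 10, matching y values: none (0 points).
  x = 1: rhs = 3, matching y values: none (0 points).
  x = 2: rhs = 2, matching y values: none (0 points).
  x = 3: rhs = 13, matching y values: none (0 points).
  x = 4: rhs = 4, matching y values: 2, 17 (2 points).
  x = 5: rhs = 0, matching y values: 0 (1 points).
  x = 6: rhs = 7, matching y values: 8, 11 (2 points).
  x = 7: rhs = 12, matching y values: none (0 points).
  x = 8: rhs = 2, matching y values: none (0 points).
  x = 9: rhs = 2, matching y values: none (0 points).
  x = 10: rhs = 18, matching y values: none (0 points).
  x = 11: rhs = 18, matching y values: none (0 points).
  x = 12: rhs = 8, matching y values: none (0 points).
  x = 13: rhs = 13, matching y values: none (0 points).
  x = 14: rhs = 1, matching y values: 1, 18 (2 points).
  x = 15: rhs = 16, matching y values: 4, 15 (2 points).
  x = 16: rhs = 7, matching y values: 8, 11 (2 points).
  x = 17: rhs = 18, matching y values: none (0 points).
  x = 18: rhs = 17, matching y values: 6, 13 (2 points).
Total affine count: 13.
Full point count |E(F_19)| = 13 + 1 = 14.
Hasse bound: |14 − (19+1)| = |-6| = 6 ≤ 2√19 ≈ 8.7178 ✓.


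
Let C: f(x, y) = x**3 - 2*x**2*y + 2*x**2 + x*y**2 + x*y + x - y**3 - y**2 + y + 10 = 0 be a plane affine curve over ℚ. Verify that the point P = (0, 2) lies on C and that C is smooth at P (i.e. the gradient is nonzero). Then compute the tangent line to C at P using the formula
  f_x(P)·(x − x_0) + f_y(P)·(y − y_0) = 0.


Tangent line at P: 7*x - 15*y + 30 = 0.

Step 1: f(0, 2) = 0, so P lies on C.
Step 2: partial derivatives
  f_x(x, y) = 3*x**2 - 4*x*y + 4*x + y**2 + y + 1, f_y(x, y) = -2*x**2 + 2*x*y + x - 3*y**2 - 2*y + 1.
  f_x(P) = 7, f_y(P) = -15 (gradient nonzero, so P is smooth).
Step 3: tangent line at P: 7·(x − 0) + -15·(y − 2) = 0.
Expanding: 7*x - 15*y + 30 = 0.


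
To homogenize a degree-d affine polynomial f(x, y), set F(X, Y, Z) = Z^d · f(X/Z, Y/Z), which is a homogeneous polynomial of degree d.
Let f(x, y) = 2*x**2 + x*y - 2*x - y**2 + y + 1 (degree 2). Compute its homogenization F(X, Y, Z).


F(X, Y, Z) = 2*X**2 + X*Y - 2*X*Z - Y**2 + Y*Z + Z**2

deg(f) = 2.
Substitute x = X/Z, y = Y/Z into f, then multiply by Z^2.
  monomial 2·x^2·y^0 ↦ 2·X^2·Y^0·Z^0.
  monomial 1·x^1·y^1 ↦ 1·X^1·Y^1·Z^0.
  monomial -2·x^1·y^0 ↦ -2·X^1·Y^0·Z^1.
  monomial -1·x^0·y^2 ↦ -1·X^0·Y^2·Z^0.
  monomial 1·x^0·y^1 ↦ 1·X^0·Y^1·Z^1.
  monomial 1·x^0·y^0 ↦ 1·X^0·Y^0·Z^2.
Collecting: F(X, Y, Z) = 2*X**2 + X*Y - 2*X*Z - Y**2 + Y*Z + Z**2.


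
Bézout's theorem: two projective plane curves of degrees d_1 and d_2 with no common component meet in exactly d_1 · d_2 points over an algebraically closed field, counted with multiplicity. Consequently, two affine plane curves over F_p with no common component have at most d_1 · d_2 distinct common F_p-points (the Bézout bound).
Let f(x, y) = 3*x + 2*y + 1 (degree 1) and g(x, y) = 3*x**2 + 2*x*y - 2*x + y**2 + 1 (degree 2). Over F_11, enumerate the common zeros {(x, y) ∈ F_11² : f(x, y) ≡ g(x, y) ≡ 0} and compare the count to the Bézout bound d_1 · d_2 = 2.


Common zeros: ∅; count = 0; Bézout bound = 2.

deg(f) = 1, deg(g) = 2, so Bézout bound = 2.
Scan x ∈ F_11. For each x, list the y ∈ F_11 with f(x, y) ≡ 0 and those with g(x, y) ≡ 0 (mod 11); the common zeros in that column are the intersection.
  x = 0: f ≡ 0 at y ∈ {5}; g ≡ 0 at y ∈ ∅; common: ∅.
  x = 1: f ≡ 0 at y ∈ {9}; g ≡ 0 at y ∈ ∅; common: ∅.
  x = 2: f ≡ 0 at y ∈ {2}; g ≡ 0 at y ∈ ∅; common: ∅.
  x = 3: f ≡ 0 at y ∈ {6}; g ≡ 0 at y ∈ {0, 5}; common: ∅.
  x = 4: f ≡ 0 at y ∈ {10}; g ≡ 0 at y ∈ ∅; common: ∅.
  x = 5: f ≡ 0 at y ∈ {3}; g ≡ 0 at y ∈ {0, 1}; common: ∅.
  x = 6: f ≡ 0 at y ∈ {7}; g ≡ 0 at y ∈ {1, 9}; common: ∅.
  x = 7: f ≡ 0 at y ∈ {0}; g ≡ 0 at y ∈ {9, 10}; common: ∅.
  x = 8: f ≡ 0 at y ∈ {4}; g ≡ 0 at y ∈ ∅; common: ∅.
  x = 9: f ≡ 0 at y ∈ {8}; g ≡ 0 at y ∈ {5, 10}; common: ∅.
  x = 10: f ≡ 0 at y ∈ {1}; g ≡ 0 at y ∈ ∅; common: ∅.
Collecting: common zeros = ∅, so the count is 0.
Comparison with the Bézout bound: 0 ≤ 2 = deg(f)·deg(g), as expected for curves with no common component (the affine F_11-count falls short of the bound because intersections may lie at infinity, over extension fields, or carry multiplicity).


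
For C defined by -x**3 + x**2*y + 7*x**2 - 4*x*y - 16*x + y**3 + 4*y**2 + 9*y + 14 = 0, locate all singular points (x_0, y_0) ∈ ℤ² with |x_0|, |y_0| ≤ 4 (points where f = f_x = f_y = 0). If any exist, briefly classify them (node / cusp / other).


Singular points: {(2, -1)}; classification: cusp.

Compute partial derivatives:
  f_x = -3*x**2 + 2*x*y + 14*x - 4*y - 16.
  f_y = x**2 - 4*x + 3*y**2 + 8*y + 9.
Scan x_0 ∈ {−4, ..., 4}. For each x_0, f_y(x_0, y) is a polynomial in y; find its integer roots y ∈ {−4, ..., 4}, then test f_x and f at those candidates.
  x = -4: f_y(-4, y) = 3*y**2 + 8*y + 41; no integer root y with |y| ≤ 4.
  x = -3: f_y(-3, y) = 3*y**2 + 8*y + 30; no integer root y with |y| ≤ 4.
  x = -2: f_y(-2, y) = 3*y**2 + 8*y + 21; no integer root y with |y| ≤ 4.
  x = -1: f_y(-1, y) = 3*y**2 + 8*y + 14; no integer root y with |y| ≤ 4.
  x = 0: f_y(0, y) = 3*y**2 + 8*y + 9; no integer root y with |y| ≤ 4.
  x = 1: f_y(1, y) = 3*y**2 + 8*y + 6; no integer root y with |y| ≤ 4.
  x = 2: f_y(2, y) = 3*y**2 + 8*y + 5; vanishes at y ∈ {-1}. (2, -1): f_x = 0, f = 0 — SINGULAR.
  x = 3: f_y(3, y) = 3*y**2 + 8*y + 6; no integer root y with |y| ≤ 4.
  x = 4: f_y(4, y) = 3*y**2 + 8*y + 9; no integer root y with |y| ≤ 4.
Only singular point on the grid: (2, -1).
Classify: substitute x = 2 + u, y = -1 + v and expand: f = -u**3 + u**2*v + v**3 + v**2.
No constant or linear terms (consistent with a singular point). Quadratic part: v**2. Cubic part: -u**3 + u**2*v + v**3.
The quadratic part v**2 is a perfect square, so there is a single (double) tangent line v = 0, i.e. y = -1. Restricting the cubic part to that line (v = 0) leaves -u**3 ≠ 0, so f is not divisible by v and the branch is v² ≈ u**3 to lowest order — this is a cusp.
Classification: cusp.


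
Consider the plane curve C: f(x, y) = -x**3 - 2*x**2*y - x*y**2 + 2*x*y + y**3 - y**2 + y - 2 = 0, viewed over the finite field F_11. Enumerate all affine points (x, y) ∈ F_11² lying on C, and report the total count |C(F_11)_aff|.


Affine F_11-points: {(1, 4), (1, 5), (2, 7), (2, 8), (2, 10), (4, 0)}; count = 6.

For each of the 121 pairs (x, y) ∈ F_11², evaluate f(x, y) mod 11. Record the zeros.
  x = 0: [0↦9, 1↦10, 2↦4, 3↦8, 4↦6, 5↦4, 6↦8, 7↦2, 8↦3, 9↦6, 10↦6]  zeros at y ∈ ∅
  x = 1: [0↦8, 1↦8, 2↦10, 3↦9, 4↦0, 5↦0, 6↦4, 7↦7, 8↦4, 9↦1, 10↦4]  zeros at y ∈ {4, 5}
  x = 2: [0↦1, 1↦7, 2↦2, 3↦3, 4↦5, 5↦3, 6↦3, 7↦0, 8↦0, 9↦9, 10↦0]  zeros at y ∈ {7, 8, 10}
  x = 3: [0↦4, 1↦1, 2↦7, 3↦6, 4↦4, 5↦7, 6↦10, 7↦8, 8↦7, 9↦2, 10↦10]  zeros at y ∈ ∅
  x = 4: [0↦0, 1↦6, 2↦8, 3↦1, 4↦2, 5↦6, 6↦8, 7↦3, 8↦8, 9↦7, 10↦6]  zeros at y ∈ {0}
  x = 5: [0↦5, 1↦5, 2↦10, 3↦4, 4↦4, 5↦5, 6↦2, 7↦1, 8↦8, 9↦7, 10↦4]  zeros at y ∈ ∅
  x = 6: [0↦2, 1↦3, 2↦7, 3↦9, 4↦4, 5↦9, 6↦8, 7↦7, 8↦1, 9↦7, 10↦9]  zeros at y ∈ ∅
  x = 7: [0↦7, 1↦5, 2↦4, 3↦10, 4↦7, 5↦1, 6↦9, 7↦4, 8↦3, 9↦1, 10↦4]  zeros at y ∈ ∅
  x = 8: [0↦3, 1↦5, 2↦6, 3↦1, 4↦7, 5↦8, 6↦10, 7↦8, 8↦8, 9↦5, 10↦5]  zeros at y ∈ ∅
  x = 9: [0↦6, 1↦8, 2↦7, 3↦9, 4↦9, 5↦2, 6↦5, 7↦2, 8↦10, 9↦2, 10↦6]  zeros at y ∈ ∅
  x = 10: [0↦10, 1↦8, 2↦1, 3↦6, 4↦7, 5↦10, 6↦10, 7↦2, 8↦3, 9↦8, 10↦1]  zeros at y ∈ ∅
Collecting zeros: affine points = {(1, 4), (1, 5), (2, 7), (2, 8), (2, 10), (4, 0)}.
Total count |C(F_11)_aff| = 6.


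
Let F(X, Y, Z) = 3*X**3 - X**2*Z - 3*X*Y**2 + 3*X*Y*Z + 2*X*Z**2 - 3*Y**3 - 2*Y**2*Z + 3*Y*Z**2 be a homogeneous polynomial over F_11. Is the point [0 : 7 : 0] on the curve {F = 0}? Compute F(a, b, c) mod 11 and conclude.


F(0,7,0) ≡ 5 (mod 11); P is NOT on the curve.

Evaluate F(0, 7, 0) term-by-term (mod 11).
  3*X**3 ↦ 3·0·1·1 = 0
  -X**2*Z ↦ -1·0·1·0 = 0
  -3*X*Y**2 ↦ -3·0·49·1 = 0
  3*X*Y*Z ↦ 3·0·7·0 = 0
  2*X*Z**2 ↦ 2·0·1·0 = 0
  -3*Y**3 ↦ -3·1·343·1 = -1029
  -2*Y**2*Z ↦ -2·1·49·0 = 0
  3*Y*Z**2 ↦ 3·1·7·0 = 0
Sum: F(0, 7, 0) = (0) + (0) + (0) + (0) + (0) + (-1029) + (0) + (0) = -1029.
Reducing mod 11: -1029 ≡ 5 (mod 11).
Since F(a, b, c) ≡ 5 ≠ 0 (mod 11), P does NOT lie on the curve.


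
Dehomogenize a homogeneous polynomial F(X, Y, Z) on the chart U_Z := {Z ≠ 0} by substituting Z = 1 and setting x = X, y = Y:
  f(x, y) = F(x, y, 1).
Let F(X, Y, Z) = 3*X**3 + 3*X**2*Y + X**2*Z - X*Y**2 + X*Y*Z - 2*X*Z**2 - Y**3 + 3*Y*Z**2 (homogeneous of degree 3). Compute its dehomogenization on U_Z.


f(x, y) = 3*x**3 + 3*x**2*y + x**2 - x*y**2 + x*y - 2*x - y**3 + 3*y

On U_Z we set Z = 1. Each monomial c·X^i·Y^j·Z^k in F becomes c·x^i·y^j·1^k = c·x^i·y^j.
Substituting Z = 1: F(X, Y, 1) = 3*x**3 + 3*x**2*y + x**2 - x*y**2 + x*y - 2*x - y**3 + 3*y.
Note: deg(f) ≤ deg(F) = 3; strict inequality happens when F is divisible by Z (lost terms).


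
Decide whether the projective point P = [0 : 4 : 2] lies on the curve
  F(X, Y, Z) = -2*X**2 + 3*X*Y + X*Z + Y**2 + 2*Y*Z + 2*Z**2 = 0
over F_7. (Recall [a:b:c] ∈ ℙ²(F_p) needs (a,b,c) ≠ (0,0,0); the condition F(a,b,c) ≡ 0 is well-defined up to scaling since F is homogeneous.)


F(0,4,2) ≡ 5 (mod 7); P is NOT on the curve.

Evaluate F(0, 4, 2) term-by-term (mod 7).
  -2*X**2 ↦ -2·0·1·1 = 0
  3*X*Y ↦ 3·0·4·1 = 0
  X*Z ↦ 1·0·1·2 = 0
  Y**2 ↦ 1·1·16·1 = 16
  2*Y*Z ↦ 2·1·4·2 = 16
  2*Z**2 ↦ 2·1·1·4 = 8
Sum: F(0, 4, 2) = (0) + (0) + (0) + (16) + (16) + (8) = 40.
Reducing mod 7: 40 ≡ 5 (mod 7).
Since F(a, b, c) ≡ 5 ≠ 0 (mod 7), P does NOT lie on the curve.


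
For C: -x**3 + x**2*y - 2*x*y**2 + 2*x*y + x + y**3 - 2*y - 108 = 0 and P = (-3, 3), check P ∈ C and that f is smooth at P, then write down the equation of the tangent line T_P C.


Tangent line at P: -56*x + 64*y - 360 = 0.

Step 1: f(-3, 3) = 0, so P lies on C.
Step 2: partial derivatives
  f_x(x, y) = -3*x**2 + 2*x*y - 2*y**2 + 2*y + 1, f_y(x, y) = x**2 - 4*x*y + 2*x + 3*y**2 - 2.
  f_x(P) = -56, f_y(P) = 64 (gradient nonzero, so P is smooth).
Step 3: tangent line at P: -56·(x − -3) + 64·(y − 3) = 0.
Expanding: -56*x + 64*y - 360 = 0.


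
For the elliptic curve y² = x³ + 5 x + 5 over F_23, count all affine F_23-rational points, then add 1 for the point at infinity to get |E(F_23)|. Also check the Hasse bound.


Affine points = {(2, 0), (3, 1), (3, 22), (13, 6), (13, 17), (14, 6), (14, 17), (16, 8), (16, 15), (17, 9), (17, 14), (18, 4), (18, 19), (19, 6), (19, 17), (20, 3), (20, 20)}; affine count = 17; |E(F_23)| = 18.

Discriminant check: Δ ∝ 4a³ + 27b² = 4·5³ + 27·5² = 4·125 + 27·25 ≡ 2 (mod 23). Nonzero ⇒ E is nonsingular.
For each x ∈ F_23, compute rhs = x³ + 5·x + 5 mod 23, then count y ∈ F_23 with y² ≡ rhs.
  x = 0: rhs = 5, matching y values: none (0 points).
  x = 1: rhs = 11, matching y values: none (0 points).
  x = 2: rhs = 0, matching y values: 0 (1 points).
  x = 3: rhs = 1, matching y values: 1, 22 (2 points).
  x = 4: rhs = 20, matching y values: none (0 points).
  x = 5: rhs = 17, matching y values: none (0 points).
  x = 6: rhs = 21, matching y values: none (0 points).
  x = 7: rhs = 15, matching y values: none (0 points).
  x = 8: rhs = 5, matching y values: none (0 points).
  x = 9: rhs = 20, matching y values: none (0 points).
  x = 10: rhs = 20, matching y values: none (0 points).
  x = 11: rhs = 11, matching y values: none (0 points).
  x = 12: rhs = 22, matching y values: none (0 points).
  x = 13: rhs = 13, matching y values: 6, 17 (2 points).
  x = 14: rhs = 13, matching y values: 6, 17 (2 points).
  x = 15: rhs = 5, matching y values: none (0 points).
  x = 16: rhs = 18, matching y values: 8, 15 (2 points).
  x = 17: rhs = 12, matching y values: 9, 14 (2 points).
  x = 18: rhs = 16, matching y values: 4, 19 (2 points).
  x = 19: rhs = 13, matching y values: 6, 17 (2 points).
  x = 20: rhs = 9, matching y values: 3, 20 (2 points).
  x = 21: rhs = 10, matching y values: none (0 points).
  x = 22: rhs = 22, matching y values: none (0 points).
Total affine count: 17.
Full point count |E(F_23)| = 17 + 1 = 18.
Hasse bound: |18 − (23+1)| = |-6| = 6 ≤ 2√23 ≈ 9.5917 ✓.


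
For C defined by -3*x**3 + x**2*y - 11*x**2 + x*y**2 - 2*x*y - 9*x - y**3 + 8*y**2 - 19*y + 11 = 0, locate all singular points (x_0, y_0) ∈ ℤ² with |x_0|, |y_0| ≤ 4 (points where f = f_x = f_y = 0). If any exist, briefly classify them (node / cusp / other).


Singular points: {(-1, 2)}; classification: cusp.

Compute partial derivatives:
  f_x = -9*x**2 + 2*x*y - 22*x + y**2 - 2*y - 9.
  f_y = x**2 + 2*x*y - 2*x - 3*y**2 + 16*y - 19.
Scan x_0 ∈ {−4, ..., 4}. For each x_0, f_y(x_0, y) is a polynomial in y; find its integer roots y ∈ {−4, ..., 4}, then test f_x and f at those candidates.
  x = -4: f_y(-4, y) = -3*y**2 + 8*y + 5; no integer root y with |y| ≤ 4.
  x = -3: f_y(-3, y) = -3*y**2 + 10*y - 4; no integer root y with |y| ≤ 4.
  x = -2: f_y(-2, y) = -3*y**2 + 12*y - 11; no integer root y with |y| ≤ 4.
  x = -1: f_y(-1, y) = -3*y**2 + 14*y - 16; vanishes at y ∈ {2}. (-1, 2): f_x = 0, f = 0 — SINGULAR.
  x = 0: f_y(0, y) = -3*y**2 + 16*y - 19; no integer root y with |y| ≤ 4.
  x = 1: f_y(1, y) = -3*y**2 + 18*y - 20; no integer root y with |y| ≤ 4.
  x = 2: f_y(2, y) = -3*y**2 + 20*y - 19; no integer root y with |y| ≤ 4.
  x = 3: f_y(3, y) = -3*y**2 + 22*y - 16; no integer root y with |y| ≤ 4.
  x = 4: f_y(4, y) = -3*y**2 + 24*y - 11; no integer root y with |y| ≤ 4.
Only singular point on the grid: (-1, 2).
Classify: substitute x = -1 + u, y = 2 + v and expand: f = -3*u**3 + u**2*v + u*v**2 - v**3 + v**2.
No constant or linear terms (consistent with a singular point). Quadratic part: v**2. Cubic part: -3*u**3 + u**2*v + u*v**2 - v**3.
The quadratic part v**2 is a perfect square, so there is a single (double) tangent line v = 0, i.e. y = 2. Restricting the cubic part to that line (v = 0) leaves -3*u**3 ≠ 0, so f is not divisible by v and the branch is v² ≈ 3*u**3 to lowest order — this is a cusp.
Classification: cusp.


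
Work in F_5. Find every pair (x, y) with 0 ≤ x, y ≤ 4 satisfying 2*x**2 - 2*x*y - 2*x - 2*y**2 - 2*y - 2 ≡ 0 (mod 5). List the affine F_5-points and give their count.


Affine F_5-points: {(1, 4), (3, 0), (3, 1), (4, 1), (4, 4)}; count = 5.

For each of the 25 pairs (x, y) ∈ F_5², evaluate f(x, y) mod 5. Record the zeros.
  x = 0: [0↦3, 1↦4, 2↦1, 3↦4, 4↦3]  zeros at y ∈ ∅
  x = 1: [0↦3, 1↦2, 2↦2, 3↦3, 4↦0]  zeros at y ∈ {4}
  x = 2: [0↦2, 1↦4, 2↦2, 3↦1, 4↦1]  zeros at y ∈ ∅
  x = 3: [0↦0, 1↦0, 2↦1, 3↦3, 4↦1]  zeros at y ∈ {0, 1}
  x = 4: [0↦2, 1↦0, 2↦4, 3↦4, 4↦0]  zeros at y ∈ {1, 4}
Collecting zeros: affine points = {(1, 4), (3, 0), (3, 1), (4, 1), (4, 4)}.
Total count |C(F_5)_aff| = 5.


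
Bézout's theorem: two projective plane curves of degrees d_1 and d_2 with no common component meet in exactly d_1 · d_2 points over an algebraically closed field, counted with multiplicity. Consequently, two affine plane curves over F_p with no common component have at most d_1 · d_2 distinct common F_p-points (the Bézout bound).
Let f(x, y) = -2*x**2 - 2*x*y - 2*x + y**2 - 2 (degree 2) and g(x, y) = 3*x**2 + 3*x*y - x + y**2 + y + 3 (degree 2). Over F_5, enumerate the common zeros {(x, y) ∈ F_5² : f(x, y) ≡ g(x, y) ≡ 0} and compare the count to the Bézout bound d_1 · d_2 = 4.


Common zeros: ∅; count = 0; Bézout bound = 4.

deg(f) = 2, deg(g) = 2, so Bézout bound = 4.
Scan x ∈ F_5. For each x, list the y ∈ F_5 with f(x, y) ≡ 0 and those with g(x, y) ≡ 0 (mod 5); the common zeros in that column are the intersection.
  x = 0: f ≡ 0 at y ∈ ∅; g ≡ 0 at y ∈ {1, 3}; common: ∅.
  x = 1: f ≡ 0 at y ∈ ∅; g ≡ 0 at y ∈ {0, 1}; common: ∅.
  x = 2: f ≡ 0 at y ∈ ∅; g ≡ 0 at y ∈ ∅; common: ∅.
  x = 3: f ≡ 0 at y ∈ {3}; g ≡ 0 at y ∈ ∅; common: ∅.
  x = 4: f ≡ 0 at y ∈ ∅; g ≡ 0 at y ∈ {3, 4}; common: ∅.
Collecting: common zeros = ∅, so the count is 0.
Comparison with the Bézout bound: 0 ≤ 4 = deg(f)·deg(g), as expected for curves with no common component (the affine F_5-count falls short of the bound because intersections may lie at infinity, over extension fields, or carry multiplicity).


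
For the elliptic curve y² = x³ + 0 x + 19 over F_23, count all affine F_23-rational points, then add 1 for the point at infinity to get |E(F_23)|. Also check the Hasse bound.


Affine points = {(2, 2), (2, 21), (3, 0), (5, 11), (5, 12), (8, 5), (8, 18), (9, 9), (9, 14), (11, 4), (11, 19), (13, 10), (13, 13), (14, 7), (14, 16), (15, 6), (15, 17), (18, 3), (18, 20), (19, 1), (19, 22), (22, 8), (22, 15)}; affine count = 23; |E(F_23)| = 24.

Discriminant check: Δ ∝ 4a³ + 27b² = 4·0³ + 27·19² = 4·0 + 27·361 ≡ 18 (mod 23). Nonzero ⇒ E is nonsingular.
For each x ∈ F_23, compute rhs = x³ + 0·x + 19 mod 23, then count y ∈ F_23 with y² ≡ rhs.
  x = 0: rhs = 19, matching y values: none (0 points).
  x = 1: rhs = 20, matching y values: none (0 points).
  x = 2: rhs = 4, matching y values: 2, 21 (2 points).
  x = 3: rhs = 0, matching y values: 0 (1 points).
  x = 4: rhs = 14, matching y values: none (0 points).
  x = 5: rhs = 6, matching y values: 11, 12 (2 points).
  x = 6: rhs = 5, matching y values: none (0 points).
  x = 7: rhs = 17, matching y values: none (0 points).
  x = 8: rhs = 2, matching y values: 5, 18 (2 points).
  x = 9: rhs = 12, matching y values: 9, 14 (2 points).
  x = 10: rhs = 7, matching y values: none (0 points).
  x = 11: rhs = 16, matching y values: 4, 19 (2 points).
  x = 12: rhs = 22, matching y values: none (0 points).
  x = 13: rhs = 8, matching y values: 10, 13 (2 points).
  x = 14: rhs = 3, matching y values: 7, 16 (2 points).
  x = 15: rhs = 13, matching y values: 6, 17 (2 points).
  x = 16: rhs = 21, matching y values: none (0 points).
  x = 17: rhs = 10, matching y values: none (0 points).
  x = 18: rhs = 9, matching y values: 3, 20 (2 points).
  x = 19: rhs = 1, matching y values: 1, 22 (2 points).
  x = 20: rhs = 15, matching y values: none (0 points).
  x = 21: rhs = 11, matching y values: none (0 points).
  x = 22: rhs = 18, matching y values: 8, 15 (2 points).
Total affine count: 23.
Full point count |E(F_23)| = 23 + 1 = 24.
Hasse bound: |24 − (23+1)| = |0| = 0 ≤ 2√23 ≈ 9.5917 ✓.
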